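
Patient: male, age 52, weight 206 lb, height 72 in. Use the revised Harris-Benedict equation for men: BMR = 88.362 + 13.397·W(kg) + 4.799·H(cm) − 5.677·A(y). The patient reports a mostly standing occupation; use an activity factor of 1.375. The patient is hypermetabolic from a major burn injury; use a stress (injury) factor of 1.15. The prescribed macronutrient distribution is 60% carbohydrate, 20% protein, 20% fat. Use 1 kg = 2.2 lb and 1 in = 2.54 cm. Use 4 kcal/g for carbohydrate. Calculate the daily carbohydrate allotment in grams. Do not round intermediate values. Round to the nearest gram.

457 g/day

Convert to metric: weight = 206 ÷ 2.2 = 93.6364 kg; height = 72 × 2.54 = 182.88 cm.
Harris-Benedict: BMR = 88.362 + 13.397(93.6364) + 4.799(182.88) − 5.677(52) = 1925.2455 kcal/day.
TEE = 1925.2455 × 1.375 = 2647.2125 kcal/day.
With stress factor 1.15: 2647.2125 × 1.15 = 3044.2944 kcal/day.
Carbohydrate energy = 60% × 3044.2944 = 1826.5767 kcal.
Carbohydrate = 1826.5767 ÷ 4 kcal/g = 456.6442 g.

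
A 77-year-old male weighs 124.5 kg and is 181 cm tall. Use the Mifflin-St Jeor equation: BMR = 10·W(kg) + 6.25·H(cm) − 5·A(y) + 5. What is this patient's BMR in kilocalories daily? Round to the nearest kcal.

1996 kilocalories daily

Mifflin-St Jeor (male): BMR = 10(124.5) + 6.25(181) − 5(77) + 5 = 1245 + 1131.25 − 385 + 5 = 1996.25 kcal/day.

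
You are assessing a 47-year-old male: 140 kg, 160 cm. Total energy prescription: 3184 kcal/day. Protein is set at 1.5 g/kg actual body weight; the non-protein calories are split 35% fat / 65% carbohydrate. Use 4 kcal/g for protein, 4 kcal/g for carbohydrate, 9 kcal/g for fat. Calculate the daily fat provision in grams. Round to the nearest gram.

Protein = 1.5 × 140 = 210 g → 210 × 4 = 840 kcal.
Non-protein calories = 3184 − 840 = 2344 kcal.
Fat: 35% × 2344 = 820.4 kcal; carbohydrate: 1523.6 kcal.
Fat: 820.4 kcal ÷ 9 kcal/g = 91.1556 g.

91 g/day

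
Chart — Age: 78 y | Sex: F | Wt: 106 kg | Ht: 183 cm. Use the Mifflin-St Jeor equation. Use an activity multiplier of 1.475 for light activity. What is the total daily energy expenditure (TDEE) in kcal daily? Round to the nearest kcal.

2438 kcal daily

Mifflin-St Jeor (female): BMR = 10(106) + 6.25(183) − 5(78) − 161 = 1060 + 1143.75 − 390 − 161 = 1652.75 kcal/day.
TEE = BMR × activity factor = 1652.75 × 1.475 = 2437.8063 kcal/day.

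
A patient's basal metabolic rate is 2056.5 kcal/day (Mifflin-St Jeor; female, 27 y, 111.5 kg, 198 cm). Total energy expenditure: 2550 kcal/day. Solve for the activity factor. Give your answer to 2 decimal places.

1.24

Activity factor = TEE ÷ BMR = 2550 ÷ 2056.5 = 1.24.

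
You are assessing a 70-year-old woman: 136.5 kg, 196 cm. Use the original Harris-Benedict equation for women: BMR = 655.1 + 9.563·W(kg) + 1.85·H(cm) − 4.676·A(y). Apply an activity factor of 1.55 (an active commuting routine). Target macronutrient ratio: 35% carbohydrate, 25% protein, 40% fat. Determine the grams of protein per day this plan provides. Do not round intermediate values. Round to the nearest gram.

193 g/day

Harris-Benedict: BMR = 655.1 + 9.563(136.5) + 1.85(196) − 4.676(70) = 1995.7295 kcal/day.
TEE = 1995.7295 × 1.55 = 3093.3807 kcal/day.
Protein energy = 25% × 3093.3807 = 773.3452 kcal.
Protein = 773.3452 ÷ 4 kcal/g = 193.3363 g.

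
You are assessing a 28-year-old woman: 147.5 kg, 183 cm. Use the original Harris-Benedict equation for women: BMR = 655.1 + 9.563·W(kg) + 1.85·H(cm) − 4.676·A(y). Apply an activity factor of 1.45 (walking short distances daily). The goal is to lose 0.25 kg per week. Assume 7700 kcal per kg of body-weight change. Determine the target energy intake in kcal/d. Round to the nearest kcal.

3021 kcal/d

Harris-Benedict: BMR = 655.1 + 9.563(147.5) + 1.85(183) − 4.676(28) = 2273.2645 kcal/day.
TEE = 2273.2645 × 1.45 = 3296.2335 kcal/day.
Required daily deficit = 0.25 × 7700 ÷ 7 = 275 kcal/day.
Target intake = 3296.2335 − 275 = 3021.2335 kcal/day.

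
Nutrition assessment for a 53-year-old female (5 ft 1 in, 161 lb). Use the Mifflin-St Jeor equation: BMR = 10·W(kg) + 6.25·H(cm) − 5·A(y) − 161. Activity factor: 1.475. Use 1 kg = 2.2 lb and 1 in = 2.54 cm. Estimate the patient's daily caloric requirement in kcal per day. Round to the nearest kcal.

1879 kcal per day

Convert to metric: weight = 161 ÷ 2.2 = 73.1818 kg; height = (5×12 + 1) × 2.54 = 61 × 2.54 = 154.94 cm.
Mifflin-St Jeor (female): BMR = 10(73.1818) + 6.25(154.94) − 5(53) − 161 = 731.8182 + 968.375 − 265 − 161 = 1274.1932 kcal/day.
TEE = BMR × activity factor = 1274.1932 × 1.475 = 1879.4349 kcal/day.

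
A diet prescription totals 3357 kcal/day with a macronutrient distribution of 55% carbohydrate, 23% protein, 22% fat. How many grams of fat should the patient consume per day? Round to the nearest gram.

Fat energy = 22% × 3357 = 738.54 kcal.
At 9 kcal/g: 738.54 ÷ 9 = 82.06 g.

82 g/day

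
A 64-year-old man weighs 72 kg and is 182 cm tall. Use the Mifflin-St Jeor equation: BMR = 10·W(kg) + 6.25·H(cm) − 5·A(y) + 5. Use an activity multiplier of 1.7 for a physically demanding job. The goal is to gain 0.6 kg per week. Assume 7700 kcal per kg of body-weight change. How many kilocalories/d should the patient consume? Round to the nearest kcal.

3282 kilocalories/d

Mifflin-St Jeor (male): BMR = 10(72) + 6.25(182) − 5(64) + 5 = 720 + 1137.5 − 320 + 5 = 1542.5 kcal/day.
TEE = 1542.5 × 1.7 = 2622.25 kcal/day.
Required daily surplus = 0.6 × 7700 ÷ 7 = 660 kcal/day.
Target intake = 2622.25 + 660 = 3282.25 kcal/day.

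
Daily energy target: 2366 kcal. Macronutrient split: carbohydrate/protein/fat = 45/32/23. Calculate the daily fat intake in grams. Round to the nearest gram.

60 g/day

Fat energy = 23% × 2366 = 544.18 kcal.
At 9 kcal/g: 544.18 ÷ 9 = 60.4644 g.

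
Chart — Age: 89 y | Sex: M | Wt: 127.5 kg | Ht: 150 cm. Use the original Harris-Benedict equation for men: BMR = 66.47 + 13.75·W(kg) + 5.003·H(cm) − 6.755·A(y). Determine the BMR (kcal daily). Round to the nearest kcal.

Harris-Benedict: BMR = 66.47 + 13.75(127.5) + 5.003(150) − 6.755(89) = 1968.85 kcal/day.

1969 kcal daily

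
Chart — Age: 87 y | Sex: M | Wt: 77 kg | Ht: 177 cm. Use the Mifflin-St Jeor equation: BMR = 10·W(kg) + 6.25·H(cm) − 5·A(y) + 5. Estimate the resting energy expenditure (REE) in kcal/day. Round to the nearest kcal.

Mifflin-St Jeor (male): BMR = 10(77) + 6.25(177) − 5(87) + 5 = 770 + 1106.25 − 435 + 5 = 1446.25 kcal/day.

1446 kcal/day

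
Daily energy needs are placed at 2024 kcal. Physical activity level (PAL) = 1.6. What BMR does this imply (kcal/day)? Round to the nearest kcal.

1265 kcal/day

BMR = TEE ÷ activity factor = 2024 ÷ 1.6 = 1265 kcal/day.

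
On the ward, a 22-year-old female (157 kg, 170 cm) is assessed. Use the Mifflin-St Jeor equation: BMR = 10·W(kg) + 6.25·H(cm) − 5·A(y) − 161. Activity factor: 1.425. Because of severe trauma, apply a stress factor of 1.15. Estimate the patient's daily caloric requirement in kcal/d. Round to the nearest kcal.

3870 kcal/d

Mifflin-St Jeor (female): BMR = 10(157) + 6.25(170) − 5(22) − 161 = 1570 + 1062.5 − 110 − 161 = 2361.5 kcal/day.
TEE = BMR × activity factor = 2361.5 × 1.425 = 3365.1375 kcal/day.
Apply stress factor: 3365.1375 × 1.15 = 3869.9081 kcal/day.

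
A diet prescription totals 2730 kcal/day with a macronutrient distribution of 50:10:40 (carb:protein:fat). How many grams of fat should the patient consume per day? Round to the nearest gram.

Fat energy = 40% × 2730 = 1092 kcal.
At 9 kcal/g: 1092 ÷ 9 = 121.3333 g.

121 g/day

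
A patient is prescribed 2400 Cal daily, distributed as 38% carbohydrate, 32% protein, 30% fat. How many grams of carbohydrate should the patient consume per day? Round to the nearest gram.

228 g/day

Carbohydrate energy = 38% × 2400 = 912 kcal.
At 4 kcal/g: 912 ÷ 4 = 228 g.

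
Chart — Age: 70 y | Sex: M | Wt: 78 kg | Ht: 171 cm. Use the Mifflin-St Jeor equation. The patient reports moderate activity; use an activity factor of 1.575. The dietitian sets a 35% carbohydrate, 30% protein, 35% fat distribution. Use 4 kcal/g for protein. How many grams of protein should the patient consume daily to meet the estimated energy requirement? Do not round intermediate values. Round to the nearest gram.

178 g/day

Mifflin-St Jeor (male): BMR = 10(78) + 6.25(171) − 5(70) + 5 = 780 + 1068.75 − 350 + 5 = 1503.75 kcal/day.
TEE = 1503.75 × 1.575 = 2368.4063 kcal/day.
Protein energy = 30% × 2368.4063 = 710.5219 kcal.
Protein = 710.5219 ÷ 4 kcal/g = 177.6305 g.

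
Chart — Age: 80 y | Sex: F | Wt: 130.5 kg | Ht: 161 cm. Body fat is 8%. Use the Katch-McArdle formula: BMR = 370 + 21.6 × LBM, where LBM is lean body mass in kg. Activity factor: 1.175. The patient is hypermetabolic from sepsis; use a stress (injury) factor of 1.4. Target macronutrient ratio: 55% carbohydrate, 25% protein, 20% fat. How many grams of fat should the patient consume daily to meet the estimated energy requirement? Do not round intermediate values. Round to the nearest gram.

LBM = 130.5 × (1 − 0.08) = 120.06 kg. Katch-McArdle: BMR = 370 + 21.6 × 120.06 = 2963.296 kcal/day.
TEE = 2963.296 × 1.175 = 3481.8728 kcal/day.
With stress factor 1.4: 3481.8728 × 1.4 = 4874.6219 kcal/day.
Fat energy = 20% × 4874.6219 = 974.9244 kcal.
Fat = 974.9244 ÷ 9 kcal/g = 108.3249 g.

108 g/day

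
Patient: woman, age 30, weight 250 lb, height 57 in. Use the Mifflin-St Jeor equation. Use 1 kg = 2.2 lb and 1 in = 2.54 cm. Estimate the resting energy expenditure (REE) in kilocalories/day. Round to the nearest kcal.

Convert to metric: weight = 250 ÷ 2.2 = 113.6364 kg; height = 57 × 2.54 = 144.78 cm.
Mifflin-St Jeor (female): BMR = 10(113.6364) + 6.25(144.78) − 5(30) − 161 = 1136.3636 + 904.875 − 150 − 161 = 1730.2386 kcal/day.

1730 kilocalories/day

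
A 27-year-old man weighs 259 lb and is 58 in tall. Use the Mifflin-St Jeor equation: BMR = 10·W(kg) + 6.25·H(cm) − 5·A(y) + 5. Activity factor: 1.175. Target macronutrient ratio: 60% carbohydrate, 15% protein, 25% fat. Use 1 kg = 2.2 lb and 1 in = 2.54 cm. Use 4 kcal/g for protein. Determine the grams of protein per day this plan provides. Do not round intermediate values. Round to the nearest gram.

Convert to metric: weight = 259 ÷ 2.2 = 117.7273 kg; height = 58 × 2.54 = 147.32 cm.
Mifflin-St Jeor (male): BMR = 10(117.7273) + 6.25(147.32) − 5(27) + 5 = 1177.2727 + 920.75 − 135 + 5 = 1968.0227 kcal/day.
TEE = 1968.0227 × 1.175 = 2312.4267 kcal/day.
Protein energy = 15% × 2312.4267 = 346.864 kcal.
Protein = 346.864 ÷ 4 kcal/g = 86.716 g.

87 g/day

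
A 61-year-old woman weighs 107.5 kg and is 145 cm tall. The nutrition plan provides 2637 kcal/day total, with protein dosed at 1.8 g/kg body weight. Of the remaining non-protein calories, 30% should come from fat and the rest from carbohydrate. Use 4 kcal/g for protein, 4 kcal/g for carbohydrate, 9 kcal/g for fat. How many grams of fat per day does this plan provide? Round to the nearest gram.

Protein = 1.8 × 107.5 = 193.5 g → 193.5 × 4 = 774 kcal.
Non-protein calories = 2637 − 774 = 1863 kcal.
Fat: 30% × 1863 = 558.9 kcal; carbohydrate: 1304.1 kcal.
Fat: 558.9 kcal ÷ 9 kcal/g = 62.1 g.

62 g/day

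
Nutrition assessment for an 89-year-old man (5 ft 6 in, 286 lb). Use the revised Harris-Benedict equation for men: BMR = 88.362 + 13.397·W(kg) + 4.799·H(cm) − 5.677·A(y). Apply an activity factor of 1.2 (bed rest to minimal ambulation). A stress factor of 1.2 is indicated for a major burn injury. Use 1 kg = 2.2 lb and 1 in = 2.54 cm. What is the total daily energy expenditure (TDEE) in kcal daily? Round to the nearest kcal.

3066 kcal daily

Convert to metric: weight = 286 ÷ 2.2 = 130 kg; height = (5×12 + 6) × 2.54 = 66 × 2.54 = 167.64 cm.
Harris-Benedict: BMR = 88.362 + 13.397(130) + 4.799(167.64) − 5.677(89) = 2129.2234 kcal/day.
TEE = BMR × activity factor = 2129.2234 × 1.2 = 2555.068 kcal/day.
Apply stress factor: 2555.068 × 1.2 = 3066.0816 kcal/day.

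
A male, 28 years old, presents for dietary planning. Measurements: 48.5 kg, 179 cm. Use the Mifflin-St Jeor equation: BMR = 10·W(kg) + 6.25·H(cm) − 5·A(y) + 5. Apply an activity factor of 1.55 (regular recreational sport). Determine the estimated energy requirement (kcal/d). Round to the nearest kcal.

2277 kcal/d

Mifflin-St Jeor (male): BMR = 10(48.5) + 6.25(179) − 5(28) + 5 = 485 + 1118.75 − 140 + 5 = 1468.75 kcal/day.
TEE = BMR × activity factor = 1468.75 × 1.55 = 2276.5625 kcal/day.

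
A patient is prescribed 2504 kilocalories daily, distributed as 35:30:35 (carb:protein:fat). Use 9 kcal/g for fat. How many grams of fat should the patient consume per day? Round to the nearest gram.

97 g/day

Fat energy = 35% × 2504 = 876.4 kcal.
At 9 kcal/g: 876.4 ÷ 9 = 97.3778 g.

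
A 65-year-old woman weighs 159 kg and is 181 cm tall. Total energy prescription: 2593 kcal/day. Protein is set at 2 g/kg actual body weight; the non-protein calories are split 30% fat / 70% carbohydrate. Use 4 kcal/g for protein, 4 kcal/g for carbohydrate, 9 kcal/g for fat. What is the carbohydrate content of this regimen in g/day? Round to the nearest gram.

231 g/day

Protein = 2 × 159 = 318 g → 318 × 4 = 1272 kcal.
Non-protein calories = 2593 − 1272 = 1321 kcal.
Fat: 30% × 1321 = 396.3 kcal; carbohydrate: 924.7 kcal.
Carbohydrate: 924.7 kcal ÷ 4 kcal/g = 231.175 g.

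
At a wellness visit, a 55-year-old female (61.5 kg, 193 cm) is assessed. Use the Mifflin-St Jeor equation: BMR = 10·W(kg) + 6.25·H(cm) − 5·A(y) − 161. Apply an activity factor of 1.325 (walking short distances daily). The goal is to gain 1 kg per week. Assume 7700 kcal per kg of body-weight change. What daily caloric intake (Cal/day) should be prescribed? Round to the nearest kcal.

Mifflin-St Jeor (female): BMR = 10(61.5) + 6.25(193) − 5(55) − 161 = 615 + 1206.25 − 275 − 161 = 1385.25 kcal/day.
TEE = 1385.25 × 1.325 = 1835.4563 kcal/day.
Required daily surplus = 1 × 7700 ÷ 7 = 1100 kcal/day.
Target intake = 1835.4563 + 1100 = 2935.4563 kcal/day.

2935 Cal/day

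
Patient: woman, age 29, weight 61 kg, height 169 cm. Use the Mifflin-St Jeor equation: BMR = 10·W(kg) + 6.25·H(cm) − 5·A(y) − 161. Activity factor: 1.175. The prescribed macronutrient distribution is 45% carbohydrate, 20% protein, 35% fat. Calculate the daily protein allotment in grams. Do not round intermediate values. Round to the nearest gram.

Mifflin-St Jeor (female): BMR = 10(61) + 6.25(169) − 5(29) − 161 = 610 + 1056.25 − 145 − 161 = 1360.25 kcal/day.
TEE = 1360.25 × 1.175 = 1598.2938 kcal/day.
Protein energy = 20% × 1598.2938 = 319.6588 kcal.
Protein = 319.6588 ÷ 4 kcal/g = 79.9147 g.

80 g/day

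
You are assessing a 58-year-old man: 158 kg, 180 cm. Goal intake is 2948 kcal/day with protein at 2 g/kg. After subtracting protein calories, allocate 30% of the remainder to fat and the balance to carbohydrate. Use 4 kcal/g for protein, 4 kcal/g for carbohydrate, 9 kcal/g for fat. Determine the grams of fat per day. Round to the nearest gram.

Protein = 2 × 158 = 316 g → 316 × 4 = 1264 kcal.
Non-protein calories = 2948 − 1264 = 1684 kcal.
Fat: 30% × 1684 = 505.2 kcal; carbohydrate: 1178.8 kcal.
Fat: 505.2 kcal ÷ 9 kcal/g = 56.1333 g.

56 g/day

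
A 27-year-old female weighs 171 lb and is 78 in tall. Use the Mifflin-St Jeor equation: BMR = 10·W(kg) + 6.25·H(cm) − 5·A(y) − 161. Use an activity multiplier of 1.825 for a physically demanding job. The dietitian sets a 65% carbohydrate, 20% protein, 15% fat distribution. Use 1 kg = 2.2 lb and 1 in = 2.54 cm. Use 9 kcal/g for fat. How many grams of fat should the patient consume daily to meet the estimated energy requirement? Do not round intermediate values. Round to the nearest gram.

52 g/day

Convert to metric: weight = 171 ÷ 2.2 = 77.7273 kg; height = 78 × 2.54 = 198.12 cm.
Mifflin-St Jeor (female): BMR = 10(77.7273) + 6.25(198.12) − 5(27) − 161 = 777.2727 + 1238.25 − 135 − 161 = 1719.5227 kcal/day.
TEE = 1719.5227 × 1.825 = 3138.129 kcal/day.
Fat energy = 15% × 3138.129 = 470.7193 kcal.
Fat = 470.7193 ÷ 9 kcal/g = 52.3021 g.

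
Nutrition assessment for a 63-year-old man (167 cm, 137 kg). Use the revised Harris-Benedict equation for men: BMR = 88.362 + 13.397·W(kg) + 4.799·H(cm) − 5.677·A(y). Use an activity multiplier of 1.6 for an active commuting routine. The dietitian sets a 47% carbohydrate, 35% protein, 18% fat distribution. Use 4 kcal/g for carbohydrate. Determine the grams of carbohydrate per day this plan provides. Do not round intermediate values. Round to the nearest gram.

Harris-Benedict: BMR = 88.362 + 13.397(137) + 4.799(167) − 5.677(63) = 2367.533 kcal/day.
TEE = 2367.533 × 1.6 = 3788.0528 kcal/day.
Carbohydrate energy = 47% × 3788.0528 = 1780.3848 kcal.
Carbohydrate = 1780.3848 ÷ 4 kcal/g = 445.0962 g.

445 g/day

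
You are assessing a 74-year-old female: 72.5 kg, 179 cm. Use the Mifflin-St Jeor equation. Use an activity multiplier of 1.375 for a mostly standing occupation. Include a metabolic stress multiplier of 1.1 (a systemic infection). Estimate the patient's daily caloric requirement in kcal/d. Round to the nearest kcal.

Mifflin-St Jeor (female): BMR = 10(72.5) + 6.25(179) − 5(74) − 161 = 725 + 1118.75 − 370 − 161 = 1312.75 kcal/day.
TEE = BMR × activity factor = 1312.75 × 1.375 = 1805.0313 kcal/day.
Apply stress factor: 1805.0313 × 1.1 = 1985.5344 kcal/day.

1986 kcal/d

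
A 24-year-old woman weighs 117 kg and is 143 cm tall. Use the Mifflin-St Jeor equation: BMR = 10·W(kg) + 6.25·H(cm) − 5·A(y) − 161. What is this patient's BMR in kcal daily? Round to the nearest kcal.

1783 kcal daily

Mifflin-St Jeor (female): BMR = 10(117) + 6.25(143) − 5(24) − 161 = 1170 + 893.75 − 120 − 161 = 1782.75 kcal/day.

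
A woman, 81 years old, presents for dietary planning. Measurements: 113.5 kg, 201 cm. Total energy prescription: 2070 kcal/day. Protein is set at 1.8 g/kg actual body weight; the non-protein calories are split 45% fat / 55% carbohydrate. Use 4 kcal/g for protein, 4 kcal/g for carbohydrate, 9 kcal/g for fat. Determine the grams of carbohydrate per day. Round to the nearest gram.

Protein = 1.8 × 113.5 = 204.3 g → 204.3 × 4 = 817.2 kcal.
Non-protein calories = 2070 − 817.2 = 1252.8 kcal.
Fat: 45% × 1252.8 = 563.76 kcal; carbohydrate: 689.04 kcal.
Carbohydrate: 689.04 kcal ÷ 4 kcal/g = 172.26 g.

172 g/day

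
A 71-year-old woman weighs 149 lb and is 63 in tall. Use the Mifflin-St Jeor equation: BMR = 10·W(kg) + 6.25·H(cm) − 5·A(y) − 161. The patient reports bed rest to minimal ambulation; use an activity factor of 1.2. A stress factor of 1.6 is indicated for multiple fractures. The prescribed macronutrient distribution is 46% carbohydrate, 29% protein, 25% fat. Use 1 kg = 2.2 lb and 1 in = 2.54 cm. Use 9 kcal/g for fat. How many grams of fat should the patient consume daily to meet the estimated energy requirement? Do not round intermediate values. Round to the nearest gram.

62 g/day

Convert to metric: weight = 149 ÷ 2.2 = 67.7273 kg; height = 63 × 2.54 = 160.02 cm.
Mifflin-St Jeor (female): BMR = 10(67.7273) + 6.25(160.02) − 5(71) − 161 = 677.2727 + 1000.125 − 355 − 161 = 1161.3977 kcal/day.
TEE = 1161.3977 × 1.2 = 1393.6773 kcal/day.
With stress factor 1.6: 1393.6773 × 1.6 = 2229.8836 kcal/day.
Fat energy = 25% × 2229.8836 = 557.4709 kcal.
Fat = 557.4709 ÷ 9 kcal/g = 61.9412 g.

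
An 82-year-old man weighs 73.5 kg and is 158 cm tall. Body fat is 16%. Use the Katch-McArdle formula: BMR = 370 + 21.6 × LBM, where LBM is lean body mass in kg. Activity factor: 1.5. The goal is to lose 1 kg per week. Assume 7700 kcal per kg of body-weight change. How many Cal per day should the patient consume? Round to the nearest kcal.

1455 Cal per day

LBM = 73.5 × (1 − 0.16) = 61.74 kg. Katch-McArdle: BMR = 370 + 21.6 × 61.74 = 1703.584 kcal/day.
TEE = 1703.584 × 1.5 = 2555.376 kcal/day.
Required daily deficit = 1 × 7700 ÷ 7 = 1100 kcal/day.
Target intake = 2555.376 − 1100 = 1455.376 kcal/day.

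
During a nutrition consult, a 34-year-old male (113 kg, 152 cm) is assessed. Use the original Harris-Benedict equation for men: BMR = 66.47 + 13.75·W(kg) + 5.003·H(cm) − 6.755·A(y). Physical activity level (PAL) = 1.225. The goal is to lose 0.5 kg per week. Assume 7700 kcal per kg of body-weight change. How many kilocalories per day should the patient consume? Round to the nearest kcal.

Harris-Benedict: BMR = 66.47 + 13.75(113) + 5.003(152) − 6.755(34) = 2151.006 kcal/day.
TEE = 2151.006 × 1.225 = 2634.9824 kcal/day.
Required daily deficit = 0.5 × 7700 ÷ 7 = 550 kcal/day.
Target intake = 2634.9824 − 550 = 2084.9824 kcal/day.

2085 kilocalories per day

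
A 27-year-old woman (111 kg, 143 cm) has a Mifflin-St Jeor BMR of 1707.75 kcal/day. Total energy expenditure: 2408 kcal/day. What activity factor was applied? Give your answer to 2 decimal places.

1.41

Activity factor = TEE ÷ BMR = 2408 ÷ 1707.75 = 1.41.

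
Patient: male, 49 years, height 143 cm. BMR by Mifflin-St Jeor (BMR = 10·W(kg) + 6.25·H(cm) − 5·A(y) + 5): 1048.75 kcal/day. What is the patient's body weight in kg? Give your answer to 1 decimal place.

1048.75 = 10·W + 6.25(143) − 5(49) + 5
10·W = 1048.75 − 653.75 = 395, so W = 39.5 kg.

39.5 kg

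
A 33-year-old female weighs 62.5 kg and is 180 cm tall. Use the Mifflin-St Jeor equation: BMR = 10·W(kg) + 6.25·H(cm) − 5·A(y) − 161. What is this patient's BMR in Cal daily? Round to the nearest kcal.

1424 Cal daily

Mifflin-St Jeor (female): BMR = 10(62.5) + 6.25(180) − 5(33) − 161 = 625 + 1125 − 165 − 161 = 1424 kcal/day.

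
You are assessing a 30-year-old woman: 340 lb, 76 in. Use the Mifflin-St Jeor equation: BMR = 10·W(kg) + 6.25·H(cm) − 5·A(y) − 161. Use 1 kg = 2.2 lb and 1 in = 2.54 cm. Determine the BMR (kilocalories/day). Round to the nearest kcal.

2441 kilocalories/day

Convert to metric: weight = 340 ÷ 2.2 = 154.5455 kg; height = 76 × 2.54 = 193.04 cm.
Mifflin-St Jeor (female): BMR = 10(154.5455) + 6.25(193.04) − 5(30) − 161 = 1545.4545 + 1206.5 − 150 − 161 = 2440.9545 kcal/day.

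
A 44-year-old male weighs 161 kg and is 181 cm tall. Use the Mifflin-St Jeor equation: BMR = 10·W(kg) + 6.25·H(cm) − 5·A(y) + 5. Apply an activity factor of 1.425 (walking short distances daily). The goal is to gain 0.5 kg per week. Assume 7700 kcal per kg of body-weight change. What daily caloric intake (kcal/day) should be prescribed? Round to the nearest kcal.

Mifflin-St Jeor (male): BMR = 10(161) + 6.25(181) − 5(44) + 5 = 1610 + 1131.25 − 220 + 5 = 2526.25 kcal/day.
TEE = 2526.25 × 1.425 = 3599.9063 kcal/day.
Required daily surplus = 0.5 × 7700 ÷ 7 = 550 kcal/day.
Target intake = 3599.9063 + 550 = 4149.9063 kcal/day.

4150 kcal/day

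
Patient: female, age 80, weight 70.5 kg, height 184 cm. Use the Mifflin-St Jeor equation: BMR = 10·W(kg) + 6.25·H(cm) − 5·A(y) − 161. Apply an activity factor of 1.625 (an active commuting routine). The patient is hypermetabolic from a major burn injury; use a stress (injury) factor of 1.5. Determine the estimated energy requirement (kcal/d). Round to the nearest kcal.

Mifflin-St Jeor (female): BMR = 10(70.5) + 6.25(184) − 5(80) − 161 = 705 + 1150 − 400 − 161 = 1294 kcal/day.
TEE = BMR × activity factor = 1294 × 1.625 = 2102.75 kcal/day.
Apply stress factor: 2102.75 × 1.5 = 3154.125 kcal/day.

3154 kcal/d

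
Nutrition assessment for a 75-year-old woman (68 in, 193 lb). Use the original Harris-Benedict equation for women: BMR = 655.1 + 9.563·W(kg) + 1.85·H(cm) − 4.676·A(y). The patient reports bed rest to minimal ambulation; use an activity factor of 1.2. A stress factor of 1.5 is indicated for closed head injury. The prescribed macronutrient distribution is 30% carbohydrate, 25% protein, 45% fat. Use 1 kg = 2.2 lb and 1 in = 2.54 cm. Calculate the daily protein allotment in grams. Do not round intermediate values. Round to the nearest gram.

165 g/day

Convert to metric: weight = 193 ÷ 2.2 = 87.7273 kg; height = 68 × 2.54 = 172.72 cm.
Harris-Benedict: BMR = 655.1 + 9.563(87.7273) + 1.85(172.72) − 4.676(75) = 1462.8679 kcal/day.
TEE = 1462.8679 × 1.2 = 1755.4415 kcal/day.
With stress factor 1.5: 1755.4415 × 1.5 = 2633.1622 kcal/day.
Protein energy = 25% × 2633.1622 = 658.2906 kcal.
Protein = 658.2906 ÷ 4 kcal/g = 164.5726 g.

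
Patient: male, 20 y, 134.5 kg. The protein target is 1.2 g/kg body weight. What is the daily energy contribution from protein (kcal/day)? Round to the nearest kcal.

Protein = 1.2 g/kg × 134.5 kg = 161.4 g/day.
Protein energy = 161.4 g × 4 kcal/g = 645.6 kcal/day.

646 kcal/day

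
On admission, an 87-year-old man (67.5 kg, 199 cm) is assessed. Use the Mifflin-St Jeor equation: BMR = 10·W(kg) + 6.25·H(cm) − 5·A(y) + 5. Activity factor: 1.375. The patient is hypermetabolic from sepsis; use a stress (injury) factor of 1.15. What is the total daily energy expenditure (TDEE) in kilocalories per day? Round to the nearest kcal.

Mifflin-St Jeor (male): BMR = 10(67.5) + 6.25(199) − 5(87) + 5 = 675 + 1243.75 − 435 + 5 = 1488.75 kcal/day.
TEE = BMR × activity factor = 1488.75 × 1.375 = 2047.0313 kcal/day.
Apply stress factor: 2047.0313 × 1.15 = 2354.0859 kcal/day.

2354 kilocalories per day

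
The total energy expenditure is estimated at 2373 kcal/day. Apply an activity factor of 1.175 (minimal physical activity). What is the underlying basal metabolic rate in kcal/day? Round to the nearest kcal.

BMR = TEE ÷ activity factor = 2373 ÷ 1.175 = 2019.5745 kcal/day.

2020 kcal/day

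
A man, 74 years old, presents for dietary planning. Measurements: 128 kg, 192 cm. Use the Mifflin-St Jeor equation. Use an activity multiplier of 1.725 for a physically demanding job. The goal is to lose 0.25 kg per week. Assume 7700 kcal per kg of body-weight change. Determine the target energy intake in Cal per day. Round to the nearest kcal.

Mifflin-St Jeor (male): BMR = 10(128) + 6.25(192) − 5(74) + 5 = 1280 + 1200 − 370 + 5 = 2115 kcal/day.
TEE = 2115 × 1.725 = 3648.375 kcal/day.
Required daily deficit = 0.25 × 7700 ÷ 7 = 275 kcal/day.
Target intake = 3648.375 − 275 = 3373.375 kcal/day.

3373 Cal per day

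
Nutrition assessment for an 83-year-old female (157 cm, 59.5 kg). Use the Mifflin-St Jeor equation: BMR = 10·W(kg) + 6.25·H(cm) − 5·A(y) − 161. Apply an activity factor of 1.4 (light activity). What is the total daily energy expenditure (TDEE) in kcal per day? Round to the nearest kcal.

Mifflin-St Jeor (female): BMR = 10(59.5) + 6.25(157) − 5(83) − 161 = 595 + 981.25 − 415 − 161 = 1000.25 kcal/day.
TEE = BMR × activity factor = 1000.25 × 1.4 = 1400.35 kcal/day.

1400 kcal per day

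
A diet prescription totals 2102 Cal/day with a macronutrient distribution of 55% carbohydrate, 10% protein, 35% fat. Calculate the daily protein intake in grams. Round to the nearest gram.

53 g/day

Protein energy = 10% × 2102 = 210.2 kcal.
At 4 kcal/g: 210.2 ÷ 4 = 52.55 g.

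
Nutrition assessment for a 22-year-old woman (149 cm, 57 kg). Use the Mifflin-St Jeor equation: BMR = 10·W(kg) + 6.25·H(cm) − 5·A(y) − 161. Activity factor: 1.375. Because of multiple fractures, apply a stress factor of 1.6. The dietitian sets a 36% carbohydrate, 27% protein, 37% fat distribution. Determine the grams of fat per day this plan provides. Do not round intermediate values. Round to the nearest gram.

111 g/day

Mifflin-St Jeor (female): BMR = 10(57) + 6.25(149) − 5(22) − 161 = 570 + 931.25 − 110 − 161 = 1230.25 kcal/day.
TEE = 1230.25 × 1.375 = 1691.5938 kcal/day.
With stress factor 1.6: 1691.5938 × 1.6 = 2706.55 kcal/day.
Fat energy = 37% × 2706.55 = 1001.4235 kcal.
Fat = 1001.4235 ÷ 9 kcal/g = 111.2693 g.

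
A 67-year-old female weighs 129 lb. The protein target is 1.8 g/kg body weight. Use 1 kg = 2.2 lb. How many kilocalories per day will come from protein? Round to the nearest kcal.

Weight in kg = 129 ÷ 2.2 = 58.6364 kg.
Protein = 1.8 g/kg × 58.6364 kg = 105.5455 g/day.
Protein energy = 105.5455 g × 4 kcal/g = 422.1818 kcal/day.

422 kcal/day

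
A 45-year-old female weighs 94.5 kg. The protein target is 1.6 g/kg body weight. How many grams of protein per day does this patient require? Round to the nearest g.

151 g/day

Protein = 1.6 g/kg × 94.5 kg = 151.2 g/day.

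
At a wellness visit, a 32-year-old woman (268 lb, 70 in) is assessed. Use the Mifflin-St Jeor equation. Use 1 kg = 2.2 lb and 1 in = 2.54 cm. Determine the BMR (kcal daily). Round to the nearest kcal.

Convert to metric: weight = 268 ÷ 2.2 = 121.8182 kg; height = 70 × 2.54 = 177.8 cm.
Mifflin-St Jeor (female): BMR = 10(121.8182) + 6.25(177.8) − 5(32) − 161 = 1218.1818 + 1111.25 − 160 − 161 = 2008.4318 kcal/day.

2008 kcal daily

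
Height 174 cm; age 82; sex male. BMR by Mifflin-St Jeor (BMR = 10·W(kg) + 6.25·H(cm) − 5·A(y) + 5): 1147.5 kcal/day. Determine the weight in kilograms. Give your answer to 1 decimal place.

46.5 kg

1147.5 = 10·W + 6.25(174) − 5(82) + 5
10·W = 1147.5 − 682.5 = 465, so W = 46.5 kg.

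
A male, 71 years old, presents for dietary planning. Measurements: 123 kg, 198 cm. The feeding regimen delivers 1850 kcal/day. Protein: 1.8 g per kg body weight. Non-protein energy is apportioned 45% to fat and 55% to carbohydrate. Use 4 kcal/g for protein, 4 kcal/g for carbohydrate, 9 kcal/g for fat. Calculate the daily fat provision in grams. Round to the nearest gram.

Protein = 1.8 × 123 = 221.4 g → 221.4 × 4 = 885.6 kcal.
Non-protein calories = 1850 − 885.6 = 964.4 kcal.
Fat: 45% × 964.4 = 433.98 kcal; carbohydrate: 530.42 kcal.
Fat: 433.98 kcal ÷ 9 kcal/g = 48.22 g.

48 g/day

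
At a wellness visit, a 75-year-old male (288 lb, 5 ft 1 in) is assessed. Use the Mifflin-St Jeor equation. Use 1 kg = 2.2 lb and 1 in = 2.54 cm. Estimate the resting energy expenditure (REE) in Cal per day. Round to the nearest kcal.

1907 Cal per day

Convert to metric: weight = 288 ÷ 2.2 = 130.9091 kg; height = (5×12 + 1) × 2.54 = 61 × 2.54 = 154.94 cm.
Mifflin-St Jeor (male): BMR = 10(130.9091) + 6.25(154.94) − 5(75) + 5 = 1309.0909 + 968.375 − 375 + 5 = 1907.4659 kcal/day.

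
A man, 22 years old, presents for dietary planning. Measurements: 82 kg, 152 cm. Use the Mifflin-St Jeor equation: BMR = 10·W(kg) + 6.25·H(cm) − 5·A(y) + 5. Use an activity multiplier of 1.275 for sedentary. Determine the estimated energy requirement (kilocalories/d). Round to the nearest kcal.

Mifflin-St Jeor (male): BMR = 10(82) + 6.25(152) − 5(22) + 5 = 820 + 950 − 110 + 5 = 1665 kcal/day.
TEE = BMR × activity factor = 1665 × 1.275 = 2122.875 kcal/day.

2123 kilocalories/d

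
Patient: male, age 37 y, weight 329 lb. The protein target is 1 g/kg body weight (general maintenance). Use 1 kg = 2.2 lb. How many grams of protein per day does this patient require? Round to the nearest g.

150 g/day

Weight in kg = 329 ÷ 2.2 = 149.5455 kg.
Protein = 1 g/kg × 149.5455 kg = 149.5455 g/day.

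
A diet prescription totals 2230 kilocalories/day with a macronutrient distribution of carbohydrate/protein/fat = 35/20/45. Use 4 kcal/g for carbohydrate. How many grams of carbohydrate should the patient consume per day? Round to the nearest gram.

195 g/day

Carbohydrate energy = 35% × 2230 = 780.5 kcal.
At 4 kcal/g: 780.5 ÷ 4 = 195.125 g.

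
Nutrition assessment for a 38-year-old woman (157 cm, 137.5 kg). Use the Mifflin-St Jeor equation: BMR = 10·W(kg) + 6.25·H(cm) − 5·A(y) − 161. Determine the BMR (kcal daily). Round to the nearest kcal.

Mifflin-St Jeor (female): BMR = 10(137.5) + 6.25(157) − 5(38) − 161 = 1375 + 981.25 − 190 − 161 = 2005.25 kcal/day.

2005 kcal daily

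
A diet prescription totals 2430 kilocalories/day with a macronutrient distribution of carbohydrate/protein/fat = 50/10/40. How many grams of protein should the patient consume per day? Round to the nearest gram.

Protein energy = 10% × 2430 = 243 kcal.
At 4 kcal/g: 243 ÷ 4 = 60.75 g.

61 g/day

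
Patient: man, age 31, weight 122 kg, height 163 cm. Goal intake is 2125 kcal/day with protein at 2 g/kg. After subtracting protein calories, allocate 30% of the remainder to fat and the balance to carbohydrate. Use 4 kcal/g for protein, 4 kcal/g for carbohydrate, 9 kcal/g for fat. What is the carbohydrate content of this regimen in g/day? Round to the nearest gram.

201 g/day

Protein = 2 × 122 = 244 g → 244 × 4 = 976 kcal.
Non-protein calories = 2125 − 976 = 1149 kcal.
Fat: 30% × 1149 = 344.7 kcal; carbohydrate: 804.3 kcal.
Carbohydrate: 804.3 kcal ÷ 4 kcal/g = 201.075 g.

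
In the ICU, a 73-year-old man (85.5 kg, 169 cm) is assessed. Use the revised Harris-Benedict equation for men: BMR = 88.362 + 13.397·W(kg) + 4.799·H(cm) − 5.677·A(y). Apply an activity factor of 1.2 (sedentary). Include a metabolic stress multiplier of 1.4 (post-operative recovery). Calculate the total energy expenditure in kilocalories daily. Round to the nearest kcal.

2739 kilocalories daily

Harris-Benedict: BMR = 88.362 + 13.397(85.5) + 4.799(169) − 5.677(73) = 1630.4155 kcal/day.
TEE = BMR × activity factor = 1630.4155 × 1.2 = 1956.4986 kcal/day.
Apply stress factor: 1956.4986 × 1.4 = 2739.098 kcal/day.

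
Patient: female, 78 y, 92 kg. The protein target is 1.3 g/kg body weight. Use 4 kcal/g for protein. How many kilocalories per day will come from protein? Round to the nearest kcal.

Protein = 1.3 g/kg × 92 kg = 119.6 g/day.
Protein energy = 119.6 g × 4 kcal/g = 478.4 kcal/day.

478 kcal/day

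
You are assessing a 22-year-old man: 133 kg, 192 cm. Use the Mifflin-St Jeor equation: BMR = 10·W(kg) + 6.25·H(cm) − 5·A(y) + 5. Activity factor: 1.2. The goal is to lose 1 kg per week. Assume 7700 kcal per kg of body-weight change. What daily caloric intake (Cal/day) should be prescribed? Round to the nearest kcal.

1810 Cal/day

Mifflin-St Jeor (male): BMR = 10(133) + 6.25(192) − 5(22) + 5 = 1330 + 1200 − 110 + 5 = 2425 kcal/day.
TEE = 2425 × 1.2 = 2910 kcal/day.
Required daily deficit = 1 × 7700 ÷ 7 = 1100 kcal/day.
Target intake = 2910 − 1100 = 1810 kcal/day.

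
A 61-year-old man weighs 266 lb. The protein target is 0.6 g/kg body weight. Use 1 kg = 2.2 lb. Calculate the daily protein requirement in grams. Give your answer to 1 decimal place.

72.5 g/day

Weight in kg = 266 ÷ 2.2 = 120.9091 kg.
Protein = 0.6 g/kg × 120.9091 kg = 72.5455 g/day.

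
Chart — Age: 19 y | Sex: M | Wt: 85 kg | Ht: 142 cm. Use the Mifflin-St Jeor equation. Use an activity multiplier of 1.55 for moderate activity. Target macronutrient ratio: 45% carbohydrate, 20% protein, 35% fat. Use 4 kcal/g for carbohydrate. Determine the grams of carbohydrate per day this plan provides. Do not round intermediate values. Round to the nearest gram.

287 g/day

Mifflin-St Jeor (male): BMR = 10(85) + 6.25(142) − 5(19) + 5 = 850 + 887.5 − 95 + 5 = 1647.5 kcal/day.
TEE = 1647.5 × 1.55 = 2553.625 kcal/day.
Carbohydrate energy = 45% × 2553.625 = 1149.1313 kcal.
Carbohydrate = 1149.1313 ÷ 4 kcal/g = 287.2828 g.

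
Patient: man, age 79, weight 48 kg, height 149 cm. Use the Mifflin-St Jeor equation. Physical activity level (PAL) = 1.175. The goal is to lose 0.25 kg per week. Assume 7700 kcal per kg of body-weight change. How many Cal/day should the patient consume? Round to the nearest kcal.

925 Cal/day

Mifflin-St Jeor (male): BMR = 10(48) + 6.25(149) − 5(79) + 5 = 480 + 931.25 − 395 + 5 = 1021.25 kcal/day.
TEE = 1021.25 × 1.175 = 1199.9688 kcal/day.
Required daily deficit = 0.25 × 7700 ÷ 7 = 275 kcal/day.
Target intake = 1199.9688 − 275 = 924.9688 kcal/day.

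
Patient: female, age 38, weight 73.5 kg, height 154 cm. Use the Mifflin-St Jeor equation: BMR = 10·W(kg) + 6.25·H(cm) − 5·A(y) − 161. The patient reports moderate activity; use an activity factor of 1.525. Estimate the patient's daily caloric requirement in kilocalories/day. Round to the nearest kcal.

2053 kilocalories/day

Mifflin-St Jeor (female): BMR = 10(73.5) + 6.25(154) − 5(38) − 161 = 735 + 962.5 − 190 − 161 = 1346.5 kcal/day.
TEE = BMR × activity factor = 1346.5 × 1.525 = 2053.4125 kcal/day.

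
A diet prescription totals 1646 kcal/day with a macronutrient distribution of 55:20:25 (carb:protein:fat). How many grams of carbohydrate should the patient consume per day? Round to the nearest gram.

226 g/day

Carbohydrate energy = 55% × 1646 = 905.3 kcal.
At 4 kcal/g: 905.3 ÷ 4 = 226.325 g.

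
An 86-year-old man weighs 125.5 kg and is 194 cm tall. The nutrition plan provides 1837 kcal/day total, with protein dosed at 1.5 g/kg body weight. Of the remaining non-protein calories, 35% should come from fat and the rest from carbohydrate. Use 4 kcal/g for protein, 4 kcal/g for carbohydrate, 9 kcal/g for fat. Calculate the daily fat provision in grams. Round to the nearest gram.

Protein = 1.5 × 125.5 = 188.25 g → 188.25 × 4 = 753 kcal.
Non-protein calories = 1837 − 753 = 1084 kcal.
Fat: 35% × 1084 = 379.4 kcal; carbohydrate: 704.6 kcal.
Fat: 379.4 kcal ÷ 9 kcal/g = 42.1556 g.

42 g/day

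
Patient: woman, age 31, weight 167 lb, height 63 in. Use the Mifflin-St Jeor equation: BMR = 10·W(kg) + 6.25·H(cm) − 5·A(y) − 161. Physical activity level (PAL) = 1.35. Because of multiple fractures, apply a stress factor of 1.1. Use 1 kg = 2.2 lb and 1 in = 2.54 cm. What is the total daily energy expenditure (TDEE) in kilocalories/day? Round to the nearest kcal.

2143 kilocalories/day

Convert to metric: weight = 167 ÷ 2.2 = 75.9091 kg; height = 63 × 2.54 = 160.02 cm.
Mifflin-St Jeor (female): BMR = 10(75.9091) + 6.25(160.02) − 5(31) − 161 = 759.0909 + 1000.125 − 155 − 161 = 1443.2159 kcal/day.
TEE = BMR × activity factor = 1443.2159 × 1.35 = 1948.3415 kcal/day.
Apply stress factor: 1948.3415 × 1.1 = 2143.1756 kcal/day.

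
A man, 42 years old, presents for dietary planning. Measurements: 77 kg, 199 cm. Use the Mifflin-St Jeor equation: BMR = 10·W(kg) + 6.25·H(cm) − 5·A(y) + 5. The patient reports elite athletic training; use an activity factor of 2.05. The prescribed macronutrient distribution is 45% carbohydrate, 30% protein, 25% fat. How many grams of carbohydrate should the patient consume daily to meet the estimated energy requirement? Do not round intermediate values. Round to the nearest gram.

417 g/day

Mifflin-St Jeor (male): BMR = 10(77) + 6.25(199) − 5(42) + 5 = 770 + 1243.75 − 210 + 5 = 1808.75 kcal/day.
TEE = 1808.75 × 2.05 = 3707.9375 kcal/day.
Carbohydrate energy = 45% × 3707.9375 = 1668.5719 kcal.
Carbohydrate = 1668.5719 ÷ 4 kcal/g = 417.143 g.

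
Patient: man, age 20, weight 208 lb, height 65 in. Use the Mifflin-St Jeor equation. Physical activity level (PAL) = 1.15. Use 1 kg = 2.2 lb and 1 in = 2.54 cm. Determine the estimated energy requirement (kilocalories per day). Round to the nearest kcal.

Convert to metric: weight = 208 ÷ 2.2 = 94.5455 kg; height = 65 × 2.54 = 165.1 cm.
Mifflin-St Jeor (male): BMR = 10(94.5455) + 6.25(165.1) − 5(20) + 5 = 945.4545 + 1031.875 − 100 + 5 = 1882.3295 kcal/day.
TEE = BMR × activity factor = 1882.3295 × 1.15 = 2164.679 kcal/day.

2165 kilocalories per day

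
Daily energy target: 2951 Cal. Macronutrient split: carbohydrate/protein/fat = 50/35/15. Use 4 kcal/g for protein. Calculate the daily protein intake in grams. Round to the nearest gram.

258 g/day

Protein energy = 35% × 2951 = 1032.85 kcal.
At 4 kcal/g: 1032.85 ÷ 4 = 258.2125 g.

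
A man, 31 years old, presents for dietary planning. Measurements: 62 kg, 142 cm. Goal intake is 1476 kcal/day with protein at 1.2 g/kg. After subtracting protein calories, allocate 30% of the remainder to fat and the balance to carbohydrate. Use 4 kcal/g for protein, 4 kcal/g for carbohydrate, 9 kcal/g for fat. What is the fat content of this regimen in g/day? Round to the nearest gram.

Protein = 1.2 × 62 = 74.4 g → 74.4 × 4 = 297.6 kcal.
Non-protein calories = 1476 − 297.6 = 1178.4 kcal.
Fat: 30% × 1178.4 = 353.52 kcal; carbohydrate: 824.88 kcal.
Fat: 353.52 kcal ÷ 9 kcal/g = 39.28 g.

39 g/day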